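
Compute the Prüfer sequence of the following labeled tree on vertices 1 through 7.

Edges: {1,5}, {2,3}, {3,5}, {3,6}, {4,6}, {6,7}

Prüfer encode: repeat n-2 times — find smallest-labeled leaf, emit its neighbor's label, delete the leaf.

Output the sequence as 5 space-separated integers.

Step 1: leaves = {1,2,4,7}. Remove smallest leaf 1, emit neighbor 5.
Step 2: leaves = {2,4,5,7}. Remove smallest leaf 2, emit neighbor 3.
Step 3: leaves = {4,5,7}. Remove smallest leaf 4, emit neighbor 6.
Step 4: leaves = {5,7}. Remove smallest leaf 5, emit neighbor 3.
Step 5: leaves = {3,7}. Remove smallest leaf 3, emit neighbor 6.
Done: 2 vertices remain (6, 7). Sequence = [5 3 6 3 6]

Answer: 5 3 6 3 6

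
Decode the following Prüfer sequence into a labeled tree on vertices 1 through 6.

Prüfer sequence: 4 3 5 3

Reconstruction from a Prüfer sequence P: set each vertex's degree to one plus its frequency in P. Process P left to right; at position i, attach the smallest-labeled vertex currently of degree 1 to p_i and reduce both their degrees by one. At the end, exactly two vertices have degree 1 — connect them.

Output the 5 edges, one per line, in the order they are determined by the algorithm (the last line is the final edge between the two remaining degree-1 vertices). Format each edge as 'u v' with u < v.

Initial degrees: {1:1, 2:1, 3:3, 4:2, 5:2, 6:1}
Step 1: smallest deg-1 vertex = 1, p_1 = 4. Add edge {1,4}. Now deg[1]=0, deg[4]=1.
Step 2: smallest deg-1 vertex = 2, p_2 = 3. Add edge {2,3}. Now deg[2]=0, deg[3]=2.
Step 3: smallest deg-1 vertex = 4, p_3 = 5. Add edge {4,5}. Now deg[4]=0, deg[5]=1.
Step 4: smallest deg-1 vertex = 5, p_4 = 3. Add edge {3,5}. Now deg[5]=0, deg[3]=1.
Final: two remaining deg-1 vertices are 3, 6. Add edge {3,6}.

Answer: 1 4
2 3
4 5
3 5
3 6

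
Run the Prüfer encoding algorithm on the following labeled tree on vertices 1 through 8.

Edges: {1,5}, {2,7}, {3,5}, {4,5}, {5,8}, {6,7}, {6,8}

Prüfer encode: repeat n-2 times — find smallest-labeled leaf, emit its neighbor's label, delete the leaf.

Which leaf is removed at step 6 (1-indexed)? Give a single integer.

Step 1: current leaves = {1,2,3,4}. Remove leaf 1 (neighbor: 5).
Step 2: current leaves = {2,3,4}. Remove leaf 2 (neighbor: 7).
Step 3: current leaves = {3,4,7}. Remove leaf 3 (neighbor: 5).
Step 4: current leaves = {4,7}. Remove leaf 4 (neighbor: 5).
Step 5: current leaves = {5,7}. Remove leaf 5 (neighbor: 8).
Step 6: current leaves = {7,8}. Remove leaf 7 (neighbor: 6).

Answer: 7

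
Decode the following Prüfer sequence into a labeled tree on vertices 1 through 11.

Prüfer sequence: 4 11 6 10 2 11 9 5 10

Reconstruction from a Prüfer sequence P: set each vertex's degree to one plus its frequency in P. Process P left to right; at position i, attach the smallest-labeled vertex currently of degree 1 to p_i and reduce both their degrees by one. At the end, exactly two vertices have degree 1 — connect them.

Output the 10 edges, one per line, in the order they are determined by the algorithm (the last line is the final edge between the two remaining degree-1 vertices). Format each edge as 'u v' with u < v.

Answer: 1 4
3 11
4 6
6 10
2 7
2 11
8 9
5 9
5 10
10 11

Derivation:
Initial degrees: {1:1, 2:2, 3:1, 4:2, 5:2, 6:2, 7:1, 8:1, 9:2, 10:3, 11:3}
Step 1: smallest deg-1 vertex = 1, p_1 = 4. Add edge {1,4}. Now deg[1]=0, deg[4]=1.
Step 2: smallest deg-1 vertex = 3, p_2 = 11. Add edge {3,11}. Now deg[3]=0, deg[11]=2.
Step 3: smallest deg-1 vertex = 4, p_3 = 6. Add edge {4,6}. Now deg[4]=0, deg[6]=1.
Step 4: smallest deg-1 vertex = 6, p_4 = 10. Add edge {6,10}. Now deg[6]=0, deg[10]=2.
Step 5: smallest deg-1 vertex = 7, p_5 = 2. Add edge {2,7}. Now deg[7]=0, deg[2]=1.
Step 6: smallest deg-1 vertex = 2, p_6 = 11. Add edge {2,11}. Now deg[2]=0, deg[11]=1.
Step 7: smallest deg-1 vertex = 8, p_7 = 9. Add edge {8,9}. Now deg[8]=0, deg[9]=1.
Step 8: smallest deg-1 vertex = 9, p_8 = 5. Add edge {5,9}. Now deg[9]=0, deg[5]=1.
Step 9: smallest deg-1 vertex = 5, p_9 = 10. Add edge {5,10}. Now deg[5]=0, deg[10]=1.
Final: two remaining deg-1 vertices are 10, 11. Add edge {10,11}.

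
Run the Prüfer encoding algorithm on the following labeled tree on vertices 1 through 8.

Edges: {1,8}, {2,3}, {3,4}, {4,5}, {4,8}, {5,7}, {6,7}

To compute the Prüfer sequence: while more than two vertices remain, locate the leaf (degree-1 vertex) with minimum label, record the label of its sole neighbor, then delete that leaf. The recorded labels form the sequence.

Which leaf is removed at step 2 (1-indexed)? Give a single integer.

Answer: 2

Derivation:
Step 1: current leaves = {1,2,6}. Remove leaf 1 (neighbor: 8).
Step 2: current leaves = {2,6,8}. Remove leaf 2 (neighbor: 3).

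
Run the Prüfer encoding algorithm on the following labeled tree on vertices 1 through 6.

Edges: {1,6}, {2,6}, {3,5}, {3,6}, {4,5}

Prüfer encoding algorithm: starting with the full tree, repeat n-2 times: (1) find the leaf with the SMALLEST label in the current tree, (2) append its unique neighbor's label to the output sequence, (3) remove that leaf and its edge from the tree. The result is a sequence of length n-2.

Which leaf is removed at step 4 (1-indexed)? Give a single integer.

Step 1: current leaves = {1,2,4}. Remove leaf 1 (neighbor: 6).
Step 2: current leaves = {2,4}. Remove leaf 2 (neighbor: 6).
Step 3: current leaves = {4,6}. Remove leaf 4 (neighbor: 5).
Step 4: current leaves = {5,6}. Remove leaf 5 (neighbor: 3).

Answer: 5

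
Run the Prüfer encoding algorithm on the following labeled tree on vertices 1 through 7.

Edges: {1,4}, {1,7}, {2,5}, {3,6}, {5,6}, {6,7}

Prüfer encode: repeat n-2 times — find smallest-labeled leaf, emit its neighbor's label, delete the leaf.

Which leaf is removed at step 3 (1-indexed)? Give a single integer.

Answer: 4

Derivation:
Step 1: current leaves = {2,3,4}. Remove leaf 2 (neighbor: 5).
Step 2: current leaves = {3,4,5}. Remove leaf 3 (neighbor: 6).
Step 3: current leaves = {4,5}. Remove leaf 4 (neighbor: 1).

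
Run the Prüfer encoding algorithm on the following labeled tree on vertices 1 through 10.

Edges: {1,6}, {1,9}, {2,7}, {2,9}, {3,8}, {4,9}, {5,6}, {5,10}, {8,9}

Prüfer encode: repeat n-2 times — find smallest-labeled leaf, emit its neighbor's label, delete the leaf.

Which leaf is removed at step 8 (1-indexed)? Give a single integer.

Step 1: current leaves = {3,4,7,10}. Remove leaf 3 (neighbor: 8).
Step 2: current leaves = {4,7,8,10}. Remove leaf 4 (neighbor: 9).
Step 3: current leaves = {7,8,10}. Remove leaf 7 (neighbor: 2).
Step 4: current leaves = {2,8,10}. Remove leaf 2 (neighbor: 9).
Step 5: current leaves = {8,10}. Remove leaf 8 (neighbor: 9).
Step 6: current leaves = {9,10}. Remove leaf 9 (neighbor: 1).
Step 7: current leaves = {1,10}. Remove leaf 1 (neighbor: 6).
Step 8: current leaves = {6,10}. Remove leaf 6 (neighbor: 5).

Answer: 6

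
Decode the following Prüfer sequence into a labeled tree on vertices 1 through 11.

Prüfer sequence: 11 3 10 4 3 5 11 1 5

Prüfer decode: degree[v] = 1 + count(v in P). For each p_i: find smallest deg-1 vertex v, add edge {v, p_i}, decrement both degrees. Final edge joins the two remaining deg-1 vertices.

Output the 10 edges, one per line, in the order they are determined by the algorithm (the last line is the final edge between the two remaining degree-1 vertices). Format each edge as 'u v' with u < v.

Initial degrees: {1:2, 2:1, 3:3, 4:2, 5:3, 6:1, 7:1, 8:1, 9:1, 10:2, 11:3}
Step 1: smallest deg-1 vertex = 2, p_1 = 11. Add edge {2,11}. Now deg[2]=0, deg[11]=2.
Step 2: smallest deg-1 vertex = 6, p_2 = 3. Add edge {3,6}. Now deg[6]=0, deg[3]=2.
Step 3: smallest deg-1 vertex = 7, p_3 = 10. Add edge {7,10}. Now deg[7]=0, deg[10]=1.
Step 4: smallest deg-1 vertex = 8, p_4 = 4. Add edge {4,8}. Now deg[8]=0, deg[4]=1.
Step 5: smallest deg-1 vertex = 4, p_5 = 3. Add edge {3,4}. Now deg[4]=0, deg[3]=1.
Step 6: smallest deg-1 vertex = 3, p_6 = 5. Add edge {3,5}. Now deg[3]=0, deg[5]=2.
Step 7: smallest deg-1 vertex = 9, p_7 = 11. Add edge {9,11}. Now deg[9]=0, deg[11]=1.
Step 8: smallest deg-1 vertex = 10, p_8 = 1. Add edge {1,10}. Now deg[10]=0, deg[1]=1.
Step 9: smallest deg-1 vertex = 1, p_9 = 5. Add edge {1,5}. Now deg[1]=0, deg[5]=1.
Final: two remaining deg-1 vertices are 5, 11. Add edge {5,11}.

Answer: 2 11
3 6
7 10
4 8
3 4
3 5
9 11
1 10
1 5
5 11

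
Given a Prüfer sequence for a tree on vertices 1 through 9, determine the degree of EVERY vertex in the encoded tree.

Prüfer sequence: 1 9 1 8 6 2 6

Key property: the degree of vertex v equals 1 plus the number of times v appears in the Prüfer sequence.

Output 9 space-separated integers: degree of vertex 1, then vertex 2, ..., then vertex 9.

p_1 = 1: count[1] becomes 1
p_2 = 9: count[9] becomes 1
p_3 = 1: count[1] becomes 2
p_4 = 8: count[8] becomes 1
p_5 = 6: count[6] becomes 1
p_6 = 2: count[2] becomes 1
p_7 = 6: count[6] becomes 2
Degrees (1 + count): deg[1]=1+2=3, deg[2]=1+1=2, deg[3]=1+0=1, deg[4]=1+0=1, deg[5]=1+0=1, deg[6]=1+2=3, deg[7]=1+0=1, deg[8]=1+1=2, deg[9]=1+1=2

Answer: 3 2 1 1 1 3 1 2 2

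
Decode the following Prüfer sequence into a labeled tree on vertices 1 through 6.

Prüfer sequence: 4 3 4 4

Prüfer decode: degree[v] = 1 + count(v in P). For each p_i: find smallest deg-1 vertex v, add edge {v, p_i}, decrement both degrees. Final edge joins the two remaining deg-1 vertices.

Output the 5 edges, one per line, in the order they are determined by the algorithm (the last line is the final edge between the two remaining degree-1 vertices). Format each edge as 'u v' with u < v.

Answer: 1 4
2 3
3 4
4 5
4 6

Derivation:
Initial degrees: {1:1, 2:1, 3:2, 4:4, 5:1, 6:1}
Step 1: smallest deg-1 vertex = 1, p_1 = 4. Add edge {1,4}. Now deg[1]=0, deg[4]=3.
Step 2: smallest deg-1 vertex = 2, p_2 = 3. Add edge {2,3}. Now deg[2]=0, deg[3]=1.
Step 3: smallest deg-1 vertex = 3, p_3 = 4. Add edge {3,4}. Now deg[3]=0, deg[4]=2.
Step 4: smallest deg-1 vertex = 5, p_4 = 4. Add edge {4,5}. Now deg[5]=0, deg[4]=1.
Final: two remaining deg-1 vertices are 4, 6. Add edge {4,6}.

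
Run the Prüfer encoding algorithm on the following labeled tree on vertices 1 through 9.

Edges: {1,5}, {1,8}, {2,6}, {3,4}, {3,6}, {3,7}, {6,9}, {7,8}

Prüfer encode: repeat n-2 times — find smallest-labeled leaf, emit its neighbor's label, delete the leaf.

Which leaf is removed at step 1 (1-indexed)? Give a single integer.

Answer: 2

Derivation:
Step 1: current leaves = {2,4,5,9}. Remove leaf 2 (neighbor: 6).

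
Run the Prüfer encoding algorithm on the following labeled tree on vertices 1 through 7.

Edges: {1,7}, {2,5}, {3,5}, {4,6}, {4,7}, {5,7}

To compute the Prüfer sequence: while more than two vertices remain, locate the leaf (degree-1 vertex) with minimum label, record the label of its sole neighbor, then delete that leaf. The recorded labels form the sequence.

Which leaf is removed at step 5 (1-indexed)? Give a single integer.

Answer: 6

Derivation:
Step 1: current leaves = {1,2,3,6}. Remove leaf 1 (neighbor: 7).
Step 2: current leaves = {2,3,6}. Remove leaf 2 (neighbor: 5).
Step 3: current leaves = {3,6}. Remove leaf 3 (neighbor: 5).
Step 4: current leaves = {5,6}. Remove leaf 5 (neighbor: 7).
Step 5: current leaves = {6,7}. Remove leaf 6 (neighbor: 4).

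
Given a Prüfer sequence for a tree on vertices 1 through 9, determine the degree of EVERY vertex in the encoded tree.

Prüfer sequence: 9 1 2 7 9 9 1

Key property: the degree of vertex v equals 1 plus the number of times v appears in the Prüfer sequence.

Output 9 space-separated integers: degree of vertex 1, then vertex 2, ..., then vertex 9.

Answer: 3 2 1 1 1 1 2 1 4

Derivation:
p_1 = 9: count[9] becomes 1
p_2 = 1: count[1] becomes 1
p_3 = 2: count[2] becomes 1
p_4 = 7: count[7] becomes 1
p_5 = 9: count[9] becomes 2
p_6 = 9: count[9] becomes 3
p_7 = 1: count[1] becomes 2
Degrees (1 + count): deg[1]=1+2=3, deg[2]=1+1=2, deg[3]=1+0=1, deg[4]=1+0=1, deg[5]=1+0=1, deg[6]=1+0=1, deg[7]=1+1=2, deg[8]=1+0=1, deg[9]=1+3=4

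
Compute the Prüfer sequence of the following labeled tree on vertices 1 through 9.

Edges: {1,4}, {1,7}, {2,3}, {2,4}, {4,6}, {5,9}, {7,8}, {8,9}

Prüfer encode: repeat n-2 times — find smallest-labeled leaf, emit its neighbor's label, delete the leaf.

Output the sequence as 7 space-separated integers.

Answer: 2 4 9 4 1 7 8

Derivation:
Step 1: leaves = {3,5,6}. Remove smallest leaf 3, emit neighbor 2.
Step 2: leaves = {2,5,6}. Remove smallest leaf 2, emit neighbor 4.
Step 3: leaves = {5,6}. Remove smallest leaf 5, emit neighbor 9.
Step 4: leaves = {6,9}. Remove smallest leaf 6, emit neighbor 4.
Step 5: leaves = {4,9}. Remove smallest leaf 4, emit neighbor 1.
Step 6: leaves = {1,9}. Remove smallest leaf 1, emit neighbor 7.
Step 7: leaves = {7,9}. Remove smallest leaf 7, emit neighbor 8.
Done: 2 vertices remain (8, 9). Sequence = [2 4 9 4 1 7 8]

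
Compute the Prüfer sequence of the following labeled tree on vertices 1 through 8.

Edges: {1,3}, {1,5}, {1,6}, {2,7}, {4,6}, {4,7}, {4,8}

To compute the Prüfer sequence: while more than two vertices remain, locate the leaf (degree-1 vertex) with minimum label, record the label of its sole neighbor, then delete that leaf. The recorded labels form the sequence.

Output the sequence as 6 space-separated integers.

Step 1: leaves = {2,3,5,8}. Remove smallest leaf 2, emit neighbor 7.
Step 2: leaves = {3,5,7,8}. Remove smallest leaf 3, emit neighbor 1.
Step 3: leaves = {5,7,8}. Remove smallest leaf 5, emit neighbor 1.
Step 4: leaves = {1,7,8}. Remove smallest leaf 1, emit neighbor 6.
Step 5: leaves = {6,7,8}. Remove smallest leaf 6, emit neighbor 4.
Step 6: leaves = {7,8}. Remove smallest leaf 7, emit neighbor 4.
Done: 2 vertices remain (4, 8). Sequence = [7 1 1 6 4 4]

Answer: 7 1 1 6 4 4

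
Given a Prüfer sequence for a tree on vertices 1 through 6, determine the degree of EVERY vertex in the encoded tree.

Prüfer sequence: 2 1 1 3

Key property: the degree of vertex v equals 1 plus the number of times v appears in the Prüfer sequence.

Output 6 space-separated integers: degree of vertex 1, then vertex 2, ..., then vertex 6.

Answer: 3 2 2 1 1 1

Derivation:
p_1 = 2: count[2] becomes 1
p_2 = 1: count[1] becomes 1
p_3 = 1: count[1] becomes 2
p_4 = 3: count[3] becomes 1
Degrees (1 + count): deg[1]=1+2=3, deg[2]=1+1=2, deg[3]=1+1=2, deg[4]=1+0=1, deg[5]=1+0=1, deg[6]=1+0=1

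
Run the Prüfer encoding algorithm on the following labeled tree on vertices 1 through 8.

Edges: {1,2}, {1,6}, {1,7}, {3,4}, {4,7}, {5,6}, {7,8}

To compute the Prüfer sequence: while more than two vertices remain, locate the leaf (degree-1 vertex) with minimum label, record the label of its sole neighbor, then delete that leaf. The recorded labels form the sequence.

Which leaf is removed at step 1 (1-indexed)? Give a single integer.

Step 1: current leaves = {2,3,5,8}. Remove leaf 2 (neighbor: 1).

Answer: 2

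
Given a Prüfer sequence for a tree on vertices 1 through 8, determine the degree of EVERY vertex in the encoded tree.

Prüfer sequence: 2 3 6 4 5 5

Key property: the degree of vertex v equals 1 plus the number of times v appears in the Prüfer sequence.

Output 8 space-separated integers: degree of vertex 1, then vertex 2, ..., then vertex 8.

Answer: 1 2 2 2 3 2 1 1

Derivation:
p_1 = 2: count[2] becomes 1
p_2 = 3: count[3] becomes 1
p_3 = 6: count[6] becomes 1
p_4 = 4: count[4] becomes 1
p_5 = 5: count[5] becomes 1
p_6 = 5: count[5] becomes 2
Degrees (1 + count): deg[1]=1+0=1, deg[2]=1+1=2, deg[3]=1+1=2, deg[4]=1+1=2, deg[5]=1+2=3, deg[6]=1+1=2, deg[7]=1+0=1, deg[8]=1+0=1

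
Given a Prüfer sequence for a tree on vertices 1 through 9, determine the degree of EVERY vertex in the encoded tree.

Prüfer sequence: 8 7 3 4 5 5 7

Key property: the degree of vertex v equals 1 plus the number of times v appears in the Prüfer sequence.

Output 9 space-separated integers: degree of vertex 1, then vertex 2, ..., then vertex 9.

p_1 = 8: count[8] becomes 1
p_2 = 7: count[7] becomes 1
p_3 = 3: count[3] becomes 1
p_4 = 4: count[4] becomes 1
p_5 = 5: count[5] becomes 1
p_6 = 5: count[5] becomes 2
p_7 = 7: count[7] becomes 2
Degrees (1 + count): deg[1]=1+0=1, deg[2]=1+0=1, deg[3]=1+1=2, deg[4]=1+1=2, deg[5]=1+2=3, deg[6]=1+0=1, deg[7]=1+2=3, deg[8]=1+1=2, deg[9]=1+0=1

Answer: 1 1 2 2 3 1 3 2 1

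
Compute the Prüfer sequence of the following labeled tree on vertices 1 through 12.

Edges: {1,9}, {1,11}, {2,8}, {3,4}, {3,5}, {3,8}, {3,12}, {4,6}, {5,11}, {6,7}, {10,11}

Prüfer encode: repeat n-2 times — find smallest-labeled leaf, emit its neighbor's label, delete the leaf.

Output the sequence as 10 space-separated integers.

Step 1: leaves = {2,7,9,10,12}. Remove smallest leaf 2, emit neighbor 8.
Step 2: leaves = {7,8,9,10,12}. Remove smallest leaf 7, emit neighbor 6.
Step 3: leaves = {6,8,9,10,12}. Remove smallest leaf 6, emit neighbor 4.
Step 4: leaves = {4,8,9,10,12}. Remove smallest leaf 4, emit neighbor 3.
Step 5: leaves = {8,9,10,12}. Remove smallest leaf 8, emit neighbor 3.
Step 6: leaves = {9,10,12}. Remove smallest leaf 9, emit neighbor 1.
Step 7: leaves = {1,10,12}. Remove smallest leaf 1, emit neighbor 11.
Step 8: leaves = {10,12}. Remove smallest leaf 10, emit neighbor 11.
Step 9: leaves = {11,12}. Remove smallest leaf 11, emit neighbor 5.
Step 10: leaves = {5,12}. Remove smallest leaf 5, emit neighbor 3.
Done: 2 vertices remain (3, 12). Sequence = [8 6 4 3 3 1 11 11 5 3]

Answer: 8 6 4 3 3 1 11 11 5 3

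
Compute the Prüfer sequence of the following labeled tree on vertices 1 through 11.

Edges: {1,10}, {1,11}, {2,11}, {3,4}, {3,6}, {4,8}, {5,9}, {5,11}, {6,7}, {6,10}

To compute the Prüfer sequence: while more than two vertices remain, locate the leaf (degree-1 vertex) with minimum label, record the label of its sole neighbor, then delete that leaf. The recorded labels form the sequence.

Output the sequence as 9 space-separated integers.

Answer: 11 6 4 3 6 10 5 11 1

Derivation:
Step 1: leaves = {2,7,8,9}. Remove smallest leaf 2, emit neighbor 11.
Step 2: leaves = {7,8,9}. Remove smallest leaf 7, emit neighbor 6.
Step 3: leaves = {8,9}. Remove smallest leaf 8, emit neighbor 4.
Step 4: leaves = {4,9}. Remove smallest leaf 4, emit neighbor 3.
Step 5: leaves = {3,9}. Remove smallest leaf 3, emit neighbor 6.
Step 6: leaves = {6,9}. Remove smallest leaf 6, emit neighbor 10.
Step 7: leaves = {9,10}. Remove smallest leaf 9, emit neighbor 5.
Step 8: leaves = {5,10}. Remove smallest leaf 5, emit neighbor 11.
Step 9: leaves = {10,11}. Remove smallest leaf 10, emit neighbor 1.
Done: 2 vertices remain (1, 11). Sequence = [11 6 4 3 6 10 5 11 1]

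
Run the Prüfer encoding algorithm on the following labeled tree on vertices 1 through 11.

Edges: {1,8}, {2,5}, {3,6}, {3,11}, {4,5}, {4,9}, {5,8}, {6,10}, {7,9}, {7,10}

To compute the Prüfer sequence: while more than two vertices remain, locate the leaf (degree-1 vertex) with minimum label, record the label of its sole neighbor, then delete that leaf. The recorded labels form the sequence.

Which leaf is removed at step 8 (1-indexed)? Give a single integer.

Step 1: current leaves = {1,2,11}. Remove leaf 1 (neighbor: 8).
Step 2: current leaves = {2,8,11}. Remove leaf 2 (neighbor: 5).
Step 3: current leaves = {8,11}. Remove leaf 8 (neighbor: 5).
Step 4: current leaves = {5,11}. Remove leaf 5 (neighbor: 4).
Step 5: current leaves = {4,11}. Remove leaf 4 (neighbor: 9).
Step 6: current leaves = {9,11}. Remove leaf 9 (neighbor: 7).
Step 7: current leaves = {7,11}. Remove leaf 7 (neighbor: 10).
Step 8: current leaves = {10,11}. Remove leaf 10 (neighbor: 6).

Answer: 10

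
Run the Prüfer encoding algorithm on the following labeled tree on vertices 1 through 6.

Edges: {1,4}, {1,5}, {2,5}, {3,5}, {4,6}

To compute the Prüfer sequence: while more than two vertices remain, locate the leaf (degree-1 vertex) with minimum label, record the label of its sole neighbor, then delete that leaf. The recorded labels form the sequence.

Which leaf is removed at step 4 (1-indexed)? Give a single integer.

Answer: 1

Derivation:
Step 1: current leaves = {2,3,6}. Remove leaf 2 (neighbor: 5).
Step 2: current leaves = {3,6}. Remove leaf 3 (neighbor: 5).
Step 3: current leaves = {5,6}. Remove leaf 5 (neighbor: 1).
Step 4: current leaves = {1,6}. Remove leaf 1 (neighbor: 4).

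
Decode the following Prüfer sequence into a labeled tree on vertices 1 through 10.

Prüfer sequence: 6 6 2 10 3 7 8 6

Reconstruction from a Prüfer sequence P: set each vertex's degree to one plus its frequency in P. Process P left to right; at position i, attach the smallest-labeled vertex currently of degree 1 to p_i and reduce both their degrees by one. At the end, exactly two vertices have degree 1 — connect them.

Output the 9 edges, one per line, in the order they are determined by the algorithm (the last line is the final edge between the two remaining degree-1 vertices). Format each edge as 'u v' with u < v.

Initial degrees: {1:1, 2:2, 3:2, 4:1, 5:1, 6:4, 7:2, 8:2, 9:1, 10:2}
Step 1: smallest deg-1 vertex = 1, p_1 = 6. Add edge {1,6}. Now deg[1]=0, deg[6]=3.
Step 2: smallest deg-1 vertex = 4, p_2 = 6. Add edge {4,6}. Now deg[4]=0, deg[6]=2.
Step 3: smallest deg-1 vertex = 5, p_3 = 2. Add edge {2,5}. Now deg[5]=0, deg[2]=1.
Step 4: smallest deg-1 vertex = 2, p_4 = 10. Add edge {2,10}. Now deg[2]=0, deg[10]=1.
Step 5: smallest deg-1 vertex = 9, p_5 = 3. Add edge {3,9}. Now deg[9]=0, deg[3]=1.
Step 6: smallest deg-1 vertex = 3, p_6 = 7. Add edge {3,7}. Now deg[3]=0, deg[7]=1.
Step 7: smallest deg-1 vertex = 7, p_7 = 8. Add edge {7,8}. Now deg[7]=0, deg[8]=1.
Step 8: smallest deg-1 vertex = 8, p_8 = 6. Add edge {6,8}. Now deg[8]=0, deg[6]=1.
Final: two remaining deg-1 vertices are 6, 10. Add edge {6,10}.

Answer: 1 6
4 6
2 5
2 10
3 9
3 7
7 8
6 8
6 10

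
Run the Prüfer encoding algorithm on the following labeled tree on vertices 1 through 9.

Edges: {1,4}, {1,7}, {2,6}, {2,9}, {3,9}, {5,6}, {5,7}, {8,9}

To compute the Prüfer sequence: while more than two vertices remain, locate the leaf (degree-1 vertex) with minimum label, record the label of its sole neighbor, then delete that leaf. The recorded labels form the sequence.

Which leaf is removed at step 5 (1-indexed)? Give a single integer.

Answer: 5

Derivation:
Step 1: current leaves = {3,4,8}. Remove leaf 3 (neighbor: 9).
Step 2: current leaves = {4,8}. Remove leaf 4 (neighbor: 1).
Step 3: current leaves = {1,8}. Remove leaf 1 (neighbor: 7).
Step 4: current leaves = {7,8}. Remove leaf 7 (neighbor: 5).
Step 5: current leaves = {5,8}. Remove leaf 5 (neighbor: 6).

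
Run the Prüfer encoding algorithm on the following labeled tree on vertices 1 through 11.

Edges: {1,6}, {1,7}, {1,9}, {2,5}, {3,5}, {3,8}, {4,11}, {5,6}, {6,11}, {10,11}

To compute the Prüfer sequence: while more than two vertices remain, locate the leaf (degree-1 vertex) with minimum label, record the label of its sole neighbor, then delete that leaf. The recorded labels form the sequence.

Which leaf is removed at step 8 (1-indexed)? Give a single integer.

Answer: 1

Derivation:
Step 1: current leaves = {2,4,7,8,9,10}. Remove leaf 2 (neighbor: 5).
Step 2: current leaves = {4,7,8,9,10}. Remove leaf 4 (neighbor: 11).
Step 3: current leaves = {7,8,9,10}. Remove leaf 7 (neighbor: 1).
Step 4: current leaves = {8,9,10}. Remove leaf 8 (neighbor: 3).
Step 5: current leaves = {3,9,10}. Remove leaf 3 (neighbor: 5).
Step 6: current leaves = {5,9,10}. Remove leaf 5 (neighbor: 6).
Step 7: current leaves = {9,10}. Remove leaf 9 (neighbor: 1).
Step 8: current leaves = {1,10}. Remove leaf 1 (neighbor: 6).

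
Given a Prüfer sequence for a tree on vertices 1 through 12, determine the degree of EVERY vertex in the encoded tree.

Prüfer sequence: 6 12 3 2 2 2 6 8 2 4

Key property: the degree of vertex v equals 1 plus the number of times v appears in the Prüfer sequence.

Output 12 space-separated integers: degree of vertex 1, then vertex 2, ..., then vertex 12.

p_1 = 6: count[6] becomes 1
p_2 = 12: count[12] becomes 1
p_3 = 3: count[3] becomes 1
p_4 = 2: count[2] becomes 1
p_5 = 2: count[2] becomes 2
p_6 = 2: count[2] becomes 3
p_7 = 6: count[6] becomes 2
p_8 = 8: count[8] becomes 1
p_9 = 2: count[2] becomes 4
p_10 = 4: count[4] becomes 1
Degrees (1 + count): deg[1]=1+0=1, deg[2]=1+4=5, deg[3]=1+1=2, deg[4]=1+1=2, deg[5]=1+0=1, deg[6]=1+2=3, deg[7]=1+0=1, deg[8]=1+1=2, deg[9]=1+0=1, deg[10]=1+0=1, deg[11]=1+0=1, deg[12]=1+1=2

Answer: 1 5 2 2 1 3 1 2 1 1 1 2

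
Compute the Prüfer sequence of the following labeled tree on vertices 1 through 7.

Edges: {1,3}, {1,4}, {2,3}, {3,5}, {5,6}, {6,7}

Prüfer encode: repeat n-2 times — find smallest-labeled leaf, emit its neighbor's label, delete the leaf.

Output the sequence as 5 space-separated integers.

Answer: 3 1 3 5 6

Derivation:
Step 1: leaves = {2,4,7}. Remove smallest leaf 2, emit neighbor 3.
Step 2: leaves = {4,7}. Remove smallest leaf 4, emit neighbor 1.
Step 3: leaves = {1,7}. Remove smallest leaf 1, emit neighbor 3.
Step 4: leaves = {3,7}. Remove smallest leaf 3, emit neighbor 5.
Step 5: leaves = {5,7}. Remove smallest leaf 5, emit neighbor 6.
Done: 2 vertices remain (6, 7). Sequence = [3 1 3 5 6]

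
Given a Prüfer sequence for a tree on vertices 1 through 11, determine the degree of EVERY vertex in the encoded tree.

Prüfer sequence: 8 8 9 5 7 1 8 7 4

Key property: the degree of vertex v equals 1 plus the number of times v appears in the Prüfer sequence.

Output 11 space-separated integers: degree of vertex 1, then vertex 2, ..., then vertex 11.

Answer: 2 1 1 2 2 1 3 4 2 1 1

Derivation:
p_1 = 8: count[8] becomes 1
p_2 = 8: count[8] becomes 2
p_3 = 9: count[9] becomes 1
p_4 = 5: count[5] becomes 1
p_5 = 7: count[7] becomes 1
p_6 = 1: count[1] becomes 1
p_7 = 8: count[8] becomes 3
p_8 = 7: count[7] becomes 2
p_9 = 4: count[4] becomes 1
Degrees (1 + count): deg[1]=1+1=2, deg[2]=1+0=1, deg[3]=1+0=1, deg[4]=1+1=2, deg[5]=1+1=2, deg[6]=1+0=1, deg[7]=1+2=3, deg[8]=1+3=4, deg[9]=1+1=2, deg[10]=1+0=1, deg[11]=1+0=1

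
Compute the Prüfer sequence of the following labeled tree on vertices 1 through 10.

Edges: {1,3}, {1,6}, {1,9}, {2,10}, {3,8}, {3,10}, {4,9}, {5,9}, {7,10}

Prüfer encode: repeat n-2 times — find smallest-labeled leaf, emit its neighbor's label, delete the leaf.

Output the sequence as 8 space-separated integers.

Step 1: leaves = {2,4,5,6,7,8}. Remove smallest leaf 2, emit neighbor 10.
Step 2: leaves = {4,5,6,7,8}. Remove smallest leaf 4, emit neighbor 9.
Step 3: leaves = {5,6,7,8}. Remove smallest leaf 5, emit neighbor 9.
Step 4: leaves = {6,7,8,9}. Remove smallest leaf 6, emit neighbor 1.
Step 5: leaves = {7,8,9}. Remove smallest leaf 7, emit neighbor 10.
Step 6: leaves = {8,9,10}. Remove smallest leaf 8, emit neighbor 3.
Step 7: leaves = {9,10}. Remove smallest leaf 9, emit neighbor 1.
Step 8: leaves = {1,10}. Remove smallest leaf 1, emit neighbor 3.
Done: 2 vertices remain (3, 10). Sequence = [10 9 9 1 10 3 1 3]

Answer: 10 9 9 1 10 3 1 3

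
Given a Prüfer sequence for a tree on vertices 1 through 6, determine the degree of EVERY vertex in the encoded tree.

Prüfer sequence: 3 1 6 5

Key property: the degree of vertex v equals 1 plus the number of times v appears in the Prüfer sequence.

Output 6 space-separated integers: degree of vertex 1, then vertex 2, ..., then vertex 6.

p_1 = 3: count[3] becomes 1
p_2 = 1: count[1] becomes 1
p_3 = 6: count[6] becomes 1
p_4 = 5: count[5] becomes 1
Degrees (1 + count): deg[1]=1+1=2, deg[2]=1+0=1, deg[3]=1+1=2, deg[4]=1+0=1, deg[5]=1+1=2, deg[6]=1+1=2

Answer: 2 1 2 1 2 2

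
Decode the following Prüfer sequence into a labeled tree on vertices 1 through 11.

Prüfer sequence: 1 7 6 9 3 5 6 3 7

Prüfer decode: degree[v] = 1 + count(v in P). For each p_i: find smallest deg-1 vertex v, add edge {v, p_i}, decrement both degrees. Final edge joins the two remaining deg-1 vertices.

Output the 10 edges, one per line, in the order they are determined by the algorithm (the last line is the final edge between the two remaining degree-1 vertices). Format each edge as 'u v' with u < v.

Answer: 1 2
1 7
4 6
8 9
3 9
5 10
5 6
3 6
3 7
7 11

Derivation:
Initial degrees: {1:2, 2:1, 3:3, 4:1, 5:2, 6:3, 7:3, 8:1, 9:2, 10:1, 11:1}
Step 1: smallest deg-1 vertex = 2, p_1 = 1. Add edge {1,2}. Now deg[2]=0, deg[1]=1.
Step 2: smallest deg-1 vertex = 1, p_2 = 7. Add edge {1,7}. Now deg[1]=0, deg[7]=2.
Step 3: smallest deg-1 vertex = 4, p_3 = 6. Add edge {4,6}. Now deg[4]=0, deg[6]=2.
Step 4: smallest deg-1 vertex = 8, p_4 = 9. Add edge {8,9}. Now deg[8]=0, deg[9]=1.
Step 5: smallest deg-1 vertex = 9, p_5 = 3. Add edge {3,9}. Now deg[9]=0, deg[3]=2.
Step 6: smallest deg-1 vertex = 10, p_6 = 5. Add edge {5,10}. Now deg[10]=0, deg[5]=1.
Step 7: smallest deg-1 vertex = 5, p_7 = 6. Add edge {5,6}. Now deg[5]=0, deg[6]=1.
Step 8: smallest deg-1 vertex = 6, p_8 = 3. Add edge {3,6}. Now deg[6]=0, deg[3]=1.
Step 9: smallest deg-1 vertex = 3, p_9 = 7. Add edge {3,7}. Now deg[3]=0, deg[7]=1.
Final: two remaining deg-1 vertices are 7, 11. Add edge {7,11}.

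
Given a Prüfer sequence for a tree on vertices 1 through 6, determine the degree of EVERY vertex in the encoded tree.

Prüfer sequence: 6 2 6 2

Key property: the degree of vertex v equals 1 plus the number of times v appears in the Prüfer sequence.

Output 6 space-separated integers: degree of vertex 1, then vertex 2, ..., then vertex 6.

Answer: 1 3 1 1 1 3

Derivation:
p_1 = 6: count[6] becomes 1
p_2 = 2: count[2] becomes 1
p_3 = 6: count[6] becomes 2
p_4 = 2: count[2] becomes 2
Degrees (1 + count): deg[1]=1+0=1, deg[2]=1+2=3, deg[3]=1+0=1, deg[4]=1+0=1, deg[5]=1+0=1, deg[6]=1+2=3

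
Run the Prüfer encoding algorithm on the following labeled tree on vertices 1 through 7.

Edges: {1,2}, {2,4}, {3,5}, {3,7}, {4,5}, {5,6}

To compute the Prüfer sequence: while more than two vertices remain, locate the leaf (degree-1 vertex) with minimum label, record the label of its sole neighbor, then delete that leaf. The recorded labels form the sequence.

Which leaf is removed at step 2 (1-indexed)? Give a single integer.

Answer: 2

Derivation:
Step 1: current leaves = {1,6,7}. Remove leaf 1 (neighbor: 2).
Step 2: current leaves = {2,6,7}. Remove leaf 2 (neighbor: 4).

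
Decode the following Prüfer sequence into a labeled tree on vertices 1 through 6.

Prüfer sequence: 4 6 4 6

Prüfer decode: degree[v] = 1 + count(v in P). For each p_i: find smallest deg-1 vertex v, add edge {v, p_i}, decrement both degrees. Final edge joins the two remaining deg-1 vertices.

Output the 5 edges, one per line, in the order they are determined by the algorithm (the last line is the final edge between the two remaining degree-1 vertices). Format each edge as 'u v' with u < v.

Initial degrees: {1:1, 2:1, 3:1, 4:3, 5:1, 6:3}
Step 1: smallest deg-1 vertex = 1, p_1 = 4. Add edge {1,4}. Now deg[1]=0, deg[4]=2.
Step 2: smallest deg-1 vertex = 2, p_2 = 6. Add edge {2,6}. Now deg[2]=0, deg[6]=2.
Step 3: smallest deg-1 vertex = 3, p_3 = 4. Add edge {3,4}. Now deg[3]=0, deg[4]=1.
Step 4: smallest deg-1 vertex = 4, p_4 = 6. Add edge {4,6}. Now deg[4]=0, deg[6]=1.
Final: two remaining deg-1 vertices are 5, 6. Add edge {5,6}.

Answer: 1 4
2 6
3 4
4 6
5 6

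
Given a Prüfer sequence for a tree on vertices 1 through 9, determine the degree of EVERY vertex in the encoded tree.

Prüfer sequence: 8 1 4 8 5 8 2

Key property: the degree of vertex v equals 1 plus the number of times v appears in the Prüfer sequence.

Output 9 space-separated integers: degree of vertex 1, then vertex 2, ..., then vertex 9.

Answer: 2 2 1 2 2 1 1 4 1

Derivation:
p_1 = 8: count[8] becomes 1
p_2 = 1: count[1] becomes 1
p_3 = 4: count[4] becomes 1
p_4 = 8: count[8] becomes 2
p_5 = 5: count[5] becomes 1
p_6 = 8: count[8] becomes 3
p_7 = 2: count[2] becomes 1
Degrees (1 + count): deg[1]=1+1=2, deg[2]=1+1=2, deg[3]=1+0=1, deg[4]=1+1=2, deg[5]=1+1=2, deg[6]=1+0=1, deg[7]=1+0=1, deg[8]=1+3=4, deg[9]=1+0=1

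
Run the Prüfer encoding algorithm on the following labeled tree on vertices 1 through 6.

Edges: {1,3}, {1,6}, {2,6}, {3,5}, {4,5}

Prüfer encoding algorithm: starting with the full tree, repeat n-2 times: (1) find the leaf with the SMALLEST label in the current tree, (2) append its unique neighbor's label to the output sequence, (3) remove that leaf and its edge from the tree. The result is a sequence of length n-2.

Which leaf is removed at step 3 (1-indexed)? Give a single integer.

Answer: 5

Derivation:
Step 1: current leaves = {2,4}. Remove leaf 2 (neighbor: 6).
Step 2: current leaves = {4,6}. Remove leaf 4 (neighbor: 5).
Step 3: current leaves = {5,6}. Remove leaf 5 (neighbor: 3).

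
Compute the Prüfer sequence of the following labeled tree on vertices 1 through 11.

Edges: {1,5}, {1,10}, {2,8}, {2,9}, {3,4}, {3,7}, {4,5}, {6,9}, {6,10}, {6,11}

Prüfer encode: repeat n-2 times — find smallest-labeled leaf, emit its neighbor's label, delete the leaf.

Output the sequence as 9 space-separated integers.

Step 1: leaves = {7,8,11}. Remove smallest leaf 7, emit neighbor 3.
Step 2: leaves = {3,8,11}. Remove smallest leaf 3, emit neighbor 4.
Step 3: leaves = {4,8,11}. Remove smallest leaf 4, emit neighbor 5.
Step 4: leaves = {5,8,11}. Remove smallest leaf 5, emit neighbor 1.
Step 5: leaves = {1,8,11}. Remove smallest leaf 1, emit neighbor 10.
Step 6: leaves = {8,10,11}. Remove smallest leaf 8, emit neighbor 2.
Step 7: leaves = {2,10,11}. Remove smallest leaf 2, emit neighbor 9.
Step 8: leaves = {9,10,11}. Remove smallest leaf 9, emit neighbor 6.
Step 9: leaves = {10,11}. Remove smallest leaf 10, emit neighbor 6.
Done: 2 vertices remain (6, 11). Sequence = [3 4 5 1 10 2 9 6 6]

Answer: 3 4 5 1 10 2 9 6 6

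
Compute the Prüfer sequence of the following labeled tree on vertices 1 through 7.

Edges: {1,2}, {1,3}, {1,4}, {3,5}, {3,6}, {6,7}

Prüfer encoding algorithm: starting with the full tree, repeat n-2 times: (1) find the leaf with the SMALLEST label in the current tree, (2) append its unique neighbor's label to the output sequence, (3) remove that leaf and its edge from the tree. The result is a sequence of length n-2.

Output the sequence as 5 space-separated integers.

Step 1: leaves = {2,4,5,7}. Remove smallest leaf 2, emit neighbor 1.
Step 2: leaves = {4,5,7}. Remove smallest leaf 4, emit neighbor 1.
Step 3: leaves = {1,5,7}. Remove smallest leaf 1, emit neighbor 3.
Step 4: leaves = {5,7}. Remove smallest leaf 5, emit neighbor 3.
Step 5: leaves = {3,7}. Remove smallest leaf 3, emit neighbor 6.
Done: 2 vertices remain (6, 7). Sequence = [1 1 3 3 6]

Answer: 1 1 3 3 6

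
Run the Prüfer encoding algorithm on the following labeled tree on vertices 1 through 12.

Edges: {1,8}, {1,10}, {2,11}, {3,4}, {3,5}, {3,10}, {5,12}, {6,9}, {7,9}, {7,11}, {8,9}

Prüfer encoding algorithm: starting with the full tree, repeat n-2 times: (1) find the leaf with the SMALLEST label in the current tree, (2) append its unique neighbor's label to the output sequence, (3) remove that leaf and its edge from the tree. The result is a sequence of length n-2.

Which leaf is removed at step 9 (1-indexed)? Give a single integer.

Step 1: current leaves = {2,4,6,12}. Remove leaf 2 (neighbor: 11).
Step 2: current leaves = {4,6,11,12}. Remove leaf 4 (neighbor: 3).
Step 3: current leaves = {6,11,12}. Remove leaf 6 (neighbor: 9).
Step 4: current leaves = {11,12}. Remove leaf 11 (neighbor: 7).
Step 5: current leaves = {7,12}. Remove leaf 7 (neighbor: 9).
Step 6: current leaves = {9,12}. Remove leaf 9 (neighbor: 8).
Step 7: current leaves = {8,12}. Remove leaf 8 (neighbor: 1).
Step 8: current leaves = {1,12}. Remove leaf 1 (neighbor: 10).
Step 9: current leaves = {10,12}. Remove leaf 10 (neighbor: 3).

Answer: 10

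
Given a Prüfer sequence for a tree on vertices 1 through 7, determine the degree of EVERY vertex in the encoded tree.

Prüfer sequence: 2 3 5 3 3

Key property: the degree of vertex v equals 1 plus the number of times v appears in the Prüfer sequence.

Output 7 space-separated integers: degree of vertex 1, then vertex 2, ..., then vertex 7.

p_1 = 2: count[2] becomes 1
p_2 = 3: count[3] becomes 1
p_3 = 5: count[5] becomes 1
p_4 = 3: count[3] becomes 2
p_5 = 3: count[3] becomes 3
Degrees (1 + count): deg[1]=1+0=1, deg[2]=1+1=2, deg[3]=1+3=4, deg[4]=1+0=1, deg[5]=1+1=2, deg[6]=1+0=1, deg[7]=1+0=1

Answer: 1 2 4 1 2 1 1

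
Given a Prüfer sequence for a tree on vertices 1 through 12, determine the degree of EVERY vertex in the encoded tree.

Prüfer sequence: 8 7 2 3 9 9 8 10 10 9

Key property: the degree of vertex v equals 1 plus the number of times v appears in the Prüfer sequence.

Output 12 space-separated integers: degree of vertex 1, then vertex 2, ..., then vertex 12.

Answer: 1 2 2 1 1 1 2 3 4 3 1 1

Derivation:
p_1 = 8: count[8] becomes 1
p_2 = 7: count[7] becomes 1
p_3 = 2: count[2] becomes 1
p_4 = 3: count[3] becomes 1
p_5 = 9: count[9] becomes 1
p_6 = 9: count[9] becomes 2
p_7 = 8: count[8] becomes 2
p_8 = 10: count[10] becomes 1
p_9 = 10: count[10] becomes 2
p_10 = 9: count[9] becomes 3
Degrees (1 + count): deg[1]=1+0=1, deg[2]=1+1=2, deg[3]=1+1=2, deg[4]=1+0=1, deg[5]=1+0=1, deg[6]=1+0=1, deg[7]=1+1=2, deg[8]=1+2=3, deg[9]=1+3=4, deg[10]=1+2=3, deg[11]=1+0=1, deg[12]=1+0=1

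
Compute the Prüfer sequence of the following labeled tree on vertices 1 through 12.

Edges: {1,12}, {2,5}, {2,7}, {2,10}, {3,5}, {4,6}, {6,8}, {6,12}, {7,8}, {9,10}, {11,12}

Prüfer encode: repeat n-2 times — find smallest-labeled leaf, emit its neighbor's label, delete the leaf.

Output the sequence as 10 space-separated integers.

Step 1: leaves = {1,3,4,9,11}. Remove smallest leaf 1, emit neighbor 12.
Step 2: leaves = {3,4,9,11}. Remove smallest leaf 3, emit neighbor 5.
Step 3: leaves = {4,5,9,11}. Remove smallest leaf 4, emit neighbor 6.
Step 4: leaves = {5,9,11}. Remove smallest leaf 5, emit neighbor 2.
Step 5: leaves = {9,11}. Remove smallest leaf 9, emit neighbor 10.
Step 6: leaves = {10,11}. Remove smallest leaf 10, emit neighbor 2.
Step 7: leaves = {2,11}. Remove smallest leaf 2, emit neighbor 7.
Step 8: leaves = {7,11}. Remove smallest leaf 7, emit neighbor 8.
Step 9: leaves = {8,11}. Remove smallest leaf 8, emit neighbor 6.
Step 10: leaves = {6,11}. Remove smallest leaf 6, emit neighbor 12.
Done: 2 vertices remain (11, 12). Sequence = [12 5 6 2 10 2 7 8 6 12]

Answer: 12 5 6 2 10 2 7 8 6 12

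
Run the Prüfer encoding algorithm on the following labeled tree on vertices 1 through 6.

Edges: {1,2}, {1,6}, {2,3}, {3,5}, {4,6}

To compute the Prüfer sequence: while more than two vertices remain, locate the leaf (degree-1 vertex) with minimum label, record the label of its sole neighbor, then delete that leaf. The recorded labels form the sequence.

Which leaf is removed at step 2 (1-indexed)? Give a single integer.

Answer: 5

Derivation:
Step 1: current leaves = {4,5}. Remove leaf 4 (neighbor: 6).
Step 2: current leaves = {5,6}. Remove leaf 5 (neighbor: 3).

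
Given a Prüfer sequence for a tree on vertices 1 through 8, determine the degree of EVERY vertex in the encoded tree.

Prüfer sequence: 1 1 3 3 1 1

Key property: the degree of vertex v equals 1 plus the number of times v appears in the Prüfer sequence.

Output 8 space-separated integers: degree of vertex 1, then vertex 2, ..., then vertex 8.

Answer: 5 1 3 1 1 1 1 1

Derivation:
p_1 = 1: count[1] becomes 1
p_2 = 1: count[1] becomes 2
p_3 = 3: count[3] becomes 1
p_4 = 3: count[3] becomes 2
p_5 = 1: count[1] becomes 3
p_6 = 1: count[1] becomes 4
Degrees (1 + count): deg[1]=1+4=5, deg[2]=1+0=1, deg[3]=1+2=3, deg[4]=1+0=1, deg[5]=1+0=1, deg[6]=1+0=1, deg[7]=1+0=1, deg[8]=1+0=1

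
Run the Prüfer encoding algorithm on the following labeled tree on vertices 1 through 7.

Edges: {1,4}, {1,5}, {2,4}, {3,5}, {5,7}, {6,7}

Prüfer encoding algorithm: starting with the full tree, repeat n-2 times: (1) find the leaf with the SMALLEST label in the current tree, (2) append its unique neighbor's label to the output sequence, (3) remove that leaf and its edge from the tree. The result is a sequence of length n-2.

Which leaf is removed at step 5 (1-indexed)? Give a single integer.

Answer: 5

Derivation:
Step 1: current leaves = {2,3,6}. Remove leaf 2 (neighbor: 4).
Step 2: current leaves = {3,4,6}. Remove leaf 3 (neighbor: 5).
Step 3: current leaves = {4,6}. Remove leaf 4 (neighbor: 1).
Step 4: current leaves = {1,6}. Remove leaf 1 (neighbor: 5).
Step 5: current leaves = {5,6}. Remove leaf 5 (neighbor: 7).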